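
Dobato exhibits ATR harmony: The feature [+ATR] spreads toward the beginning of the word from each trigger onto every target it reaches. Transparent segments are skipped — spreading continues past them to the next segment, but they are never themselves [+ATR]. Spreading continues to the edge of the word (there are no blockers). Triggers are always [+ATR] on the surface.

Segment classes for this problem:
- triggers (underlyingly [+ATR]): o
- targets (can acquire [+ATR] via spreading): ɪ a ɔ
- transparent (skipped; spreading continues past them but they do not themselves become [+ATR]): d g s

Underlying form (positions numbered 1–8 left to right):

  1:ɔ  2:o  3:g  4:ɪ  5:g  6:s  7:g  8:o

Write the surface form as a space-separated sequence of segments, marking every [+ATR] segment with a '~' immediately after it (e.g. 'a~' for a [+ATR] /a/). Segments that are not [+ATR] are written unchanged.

ɔ~ o~ g ɪ~ g s g o~

From /o/ at 2 leftward: 1 /ɔ/ → [+ATR]; word edge.
From /o/ at 8 leftward: 7 /g/ transparent; 6 /s/ transparent; 5 /g/ transparent; 4 /ɪ/ → [+ATR]; 3 /g/ transparent; 2 /o/ is itself a trigger — this domain ends here.
[+ATR] positions on the surface: 1 2 4 8.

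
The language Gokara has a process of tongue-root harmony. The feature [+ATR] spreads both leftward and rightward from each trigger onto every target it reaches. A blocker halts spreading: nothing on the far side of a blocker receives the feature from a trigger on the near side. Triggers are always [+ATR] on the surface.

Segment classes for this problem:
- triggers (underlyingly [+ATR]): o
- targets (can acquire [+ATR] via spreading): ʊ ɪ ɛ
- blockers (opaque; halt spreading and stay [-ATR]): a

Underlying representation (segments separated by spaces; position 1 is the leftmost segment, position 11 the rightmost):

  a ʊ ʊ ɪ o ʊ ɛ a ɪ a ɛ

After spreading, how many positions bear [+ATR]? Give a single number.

6

From /o/ at 5 rightward: 6 /ʊ/ → [+ATR]; 7 /ɛ/ → [+ATR]; 8 /a/ blocks.
From /o/ at 5 leftward: 4 /ɪ/ → [+ATR]; 3 /ʊ/ → [+ATR]; 2 /ʊ/ → [+ATR]; 1 /a/ blocks.
Targets with no active source: positions 9 11 stay [-ATR].
[+ATR] positions on the surface: 2 3 4 5 6 7.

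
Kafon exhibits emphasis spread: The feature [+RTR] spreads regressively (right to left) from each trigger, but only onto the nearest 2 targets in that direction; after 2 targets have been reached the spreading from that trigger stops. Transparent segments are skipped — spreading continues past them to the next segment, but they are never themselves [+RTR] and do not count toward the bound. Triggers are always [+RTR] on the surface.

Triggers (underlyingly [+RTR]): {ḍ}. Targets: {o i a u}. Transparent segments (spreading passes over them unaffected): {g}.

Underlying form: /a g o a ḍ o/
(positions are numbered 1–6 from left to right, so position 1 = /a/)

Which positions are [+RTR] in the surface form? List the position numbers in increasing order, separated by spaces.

3 4 5

From /ḍ/ at 5 leftward: 4 /a/ → [+RTR]; 3 /o/ → [+RTR]; bound reached.
Targets with no active source: positions 1 6 stay [-emphatic].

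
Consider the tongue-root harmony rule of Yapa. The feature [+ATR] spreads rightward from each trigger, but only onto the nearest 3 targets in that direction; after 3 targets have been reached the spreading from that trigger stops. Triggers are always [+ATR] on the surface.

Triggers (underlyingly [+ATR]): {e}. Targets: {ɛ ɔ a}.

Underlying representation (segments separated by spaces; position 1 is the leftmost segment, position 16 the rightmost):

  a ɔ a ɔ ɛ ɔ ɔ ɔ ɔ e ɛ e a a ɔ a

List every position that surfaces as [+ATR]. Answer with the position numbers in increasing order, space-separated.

10 11 12 13 14 15

From /e/ at 10 rightward: 11 /ɛ/ → [+ATR]; 12 /e/ is itself a trigger — this domain ends here.
From /e/ at 12 rightward: 13 /a/ → [+ATR]; 14 /a/ → [+ATR]; 15 /ɔ/ → [+ATR]; bound reached.
Targets with no active source: positions 1 2 3 4 5 6 7 8 9 16 stay [-ATR].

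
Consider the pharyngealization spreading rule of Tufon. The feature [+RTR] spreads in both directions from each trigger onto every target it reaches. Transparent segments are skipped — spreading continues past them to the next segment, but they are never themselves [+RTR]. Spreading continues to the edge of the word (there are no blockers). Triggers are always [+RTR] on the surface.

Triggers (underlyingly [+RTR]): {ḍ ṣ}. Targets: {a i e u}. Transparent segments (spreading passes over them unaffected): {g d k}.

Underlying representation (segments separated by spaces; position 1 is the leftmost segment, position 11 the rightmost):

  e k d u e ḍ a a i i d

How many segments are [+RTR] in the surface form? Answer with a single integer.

8

From /ḍ/ at 6 rightward: 7 /a/ → [+RTR]; 8 /a/ → [+RTR]; 9 /i/ → [+RTR]; 10 /i/ → [+RTR]; 11 /d/ transparent; word edge.
From /ḍ/ at 6 leftward: 5 /e/ → [+RTR]; 4 /u/ → [+RTR]; 3 /d/ transparent; 2 /k/ transparent; 1 /e/ → [+RTR]; word edge.
[+RTR] positions on the surface: 1 4 5 6 7 8 9 10.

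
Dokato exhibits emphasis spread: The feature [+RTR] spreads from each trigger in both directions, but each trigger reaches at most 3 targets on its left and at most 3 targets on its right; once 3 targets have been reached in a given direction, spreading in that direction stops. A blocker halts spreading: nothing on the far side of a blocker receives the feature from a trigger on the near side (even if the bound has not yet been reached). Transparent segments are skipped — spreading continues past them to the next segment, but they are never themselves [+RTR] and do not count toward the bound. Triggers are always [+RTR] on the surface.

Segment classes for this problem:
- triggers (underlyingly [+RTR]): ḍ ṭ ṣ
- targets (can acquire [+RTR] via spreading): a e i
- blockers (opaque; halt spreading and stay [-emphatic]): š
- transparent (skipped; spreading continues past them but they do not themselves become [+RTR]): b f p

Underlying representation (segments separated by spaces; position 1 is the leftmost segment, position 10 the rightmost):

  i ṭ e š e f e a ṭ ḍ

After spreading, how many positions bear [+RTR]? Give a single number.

From /ṭ/ at 2 rightward: 3 /e/ → [+RTR]; 4 /š/ blocks.
From /ṭ/ at 2 leftward: 1 /i/ → [+RTR]; word edge.
From /ṭ/ at 9 rightward: 10 /ḍ/ is itself a trigger — this domain ends here.
From /ṭ/ at 9 leftward: 8 /a/ → [+RTR]; 7 /e/ → [+RTR]; 6 /f/ transparent; 5 /e/ → [+RTR]; bound reached.
From /ḍ/ at 10 rightward: word edge.
From /ḍ/ at 10 leftward: 9 /ṭ/ is itself a trigger — this domain ends here.
[+RTR] positions on the surface: 1 2 3 5 7 8 9 10.

8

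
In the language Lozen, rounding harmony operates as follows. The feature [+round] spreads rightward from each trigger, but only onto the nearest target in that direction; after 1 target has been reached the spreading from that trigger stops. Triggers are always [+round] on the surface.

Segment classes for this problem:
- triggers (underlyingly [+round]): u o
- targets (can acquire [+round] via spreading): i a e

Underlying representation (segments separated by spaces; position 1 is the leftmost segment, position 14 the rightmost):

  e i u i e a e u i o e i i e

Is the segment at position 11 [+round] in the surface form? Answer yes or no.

yes

From /u/ at 3 rightward: 4 /i/ → [+round]; bound reached.
From /u/ at 8 rightward: 9 /i/ → [+round]; bound reached.
From /o/ at 10 rightward: 11 /e/ → [+round]; bound reached.
Targets with no active source: positions 1 2 5 6 7 12 13 14 stay [-round].
[+round] positions on the surface: 3 4 8 9 10 11.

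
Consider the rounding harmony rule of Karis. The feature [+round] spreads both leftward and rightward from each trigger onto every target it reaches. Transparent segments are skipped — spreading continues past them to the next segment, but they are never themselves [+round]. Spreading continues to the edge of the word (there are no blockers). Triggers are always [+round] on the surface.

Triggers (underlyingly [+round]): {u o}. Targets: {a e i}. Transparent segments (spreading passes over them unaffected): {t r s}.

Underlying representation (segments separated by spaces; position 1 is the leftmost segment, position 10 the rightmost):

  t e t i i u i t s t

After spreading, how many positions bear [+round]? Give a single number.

From /u/ at 6 rightward: 7 /i/ → [+round]; 8 /t/ transparent; 9 /s/ transparent; 10 /t/ transparent; word edge.
From /u/ at 6 leftward: 5 /i/ → [+round]; 4 /i/ → [+round]; 3 /t/ transparent; 2 /e/ → [+round]; 1 /t/ transparent; word edge.
[+round] positions on the surface: 2 4 5 6 7.

5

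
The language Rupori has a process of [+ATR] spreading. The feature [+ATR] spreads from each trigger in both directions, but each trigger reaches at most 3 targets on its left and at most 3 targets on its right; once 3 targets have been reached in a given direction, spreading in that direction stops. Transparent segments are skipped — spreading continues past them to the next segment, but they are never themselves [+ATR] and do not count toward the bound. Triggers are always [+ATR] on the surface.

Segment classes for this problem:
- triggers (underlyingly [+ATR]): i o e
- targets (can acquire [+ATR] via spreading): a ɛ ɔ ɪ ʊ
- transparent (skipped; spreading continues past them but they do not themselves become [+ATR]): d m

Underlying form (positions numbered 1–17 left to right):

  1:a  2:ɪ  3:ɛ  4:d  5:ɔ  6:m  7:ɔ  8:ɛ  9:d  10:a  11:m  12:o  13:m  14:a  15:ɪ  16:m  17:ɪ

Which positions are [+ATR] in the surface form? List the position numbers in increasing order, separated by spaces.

7 8 10 12 14 15 17

From /o/ at 12 rightward: 13 /m/ transparent; 14 /a/ → [+ATR]; 15 /ɪ/ → [+ATR]; 16 /m/ transparent; 17 /ɪ/ → [+ATR]; bound reached.
From /o/ at 12 leftward: 11 /m/ transparent; 10 /a/ → [+ATR]; 9 /d/ transparent; 8 /ɛ/ → [+ATR]; 7 /ɔ/ → [+ATR]; bound reached.
Targets with no active source: positions 1 2 3 5 stay [-ATR].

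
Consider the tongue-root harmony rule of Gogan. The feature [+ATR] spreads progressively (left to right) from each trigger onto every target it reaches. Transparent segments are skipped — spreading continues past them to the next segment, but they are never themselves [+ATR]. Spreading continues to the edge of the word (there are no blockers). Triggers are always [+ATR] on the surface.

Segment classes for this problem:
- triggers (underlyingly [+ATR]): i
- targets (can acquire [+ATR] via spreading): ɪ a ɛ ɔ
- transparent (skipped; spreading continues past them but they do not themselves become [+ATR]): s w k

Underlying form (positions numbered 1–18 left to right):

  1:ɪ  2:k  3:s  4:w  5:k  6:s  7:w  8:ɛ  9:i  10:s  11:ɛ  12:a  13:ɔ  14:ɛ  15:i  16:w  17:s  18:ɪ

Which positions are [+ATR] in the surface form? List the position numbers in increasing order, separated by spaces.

9 11 12 13 14 15 18

From /i/ at 9 rightward: 10 /s/ transparent; 11 /ɛ/ → [+ATR]; 12 /a/ → [+ATR]; 13 /ɔ/ → [+ATR]; 14 /ɛ/ → [+ATR]; 15 /i/ is itself a trigger — this domain ends here.
From /i/ at 15 rightward: 16 /w/ transparent; 17 /s/ transparent; 18 /ɪ/ → [+ATR]; word edge.
Targets with no active source: positions 1 8 stay [-ATR].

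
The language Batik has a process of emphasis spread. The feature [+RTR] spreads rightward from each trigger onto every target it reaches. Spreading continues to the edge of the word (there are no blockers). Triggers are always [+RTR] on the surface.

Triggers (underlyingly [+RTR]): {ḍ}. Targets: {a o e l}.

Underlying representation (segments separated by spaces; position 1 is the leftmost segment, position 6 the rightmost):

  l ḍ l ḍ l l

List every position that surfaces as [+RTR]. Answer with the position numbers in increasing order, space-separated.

2 3 4 5 6

From /ḍ/ at 2 rightward: 3 /l/ → [+RTR]; 4 /ḍ/ is itself a trigger — this domain ends here.
From /ḍ/ at 4 rightward: 5 /l/ → [+RTR]; 6 /l/ → [+RTR]; word edge.
Target with no active source: position 1 stays [-emphatic].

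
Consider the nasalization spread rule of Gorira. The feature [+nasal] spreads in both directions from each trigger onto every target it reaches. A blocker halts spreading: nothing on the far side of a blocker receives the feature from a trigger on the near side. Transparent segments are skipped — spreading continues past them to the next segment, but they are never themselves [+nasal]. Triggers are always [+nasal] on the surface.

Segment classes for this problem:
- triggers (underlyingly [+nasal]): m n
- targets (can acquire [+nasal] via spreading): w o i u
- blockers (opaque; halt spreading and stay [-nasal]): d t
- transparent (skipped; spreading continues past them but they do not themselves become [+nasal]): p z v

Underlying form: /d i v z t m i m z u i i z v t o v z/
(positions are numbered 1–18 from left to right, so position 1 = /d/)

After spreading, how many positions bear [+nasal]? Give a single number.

6

From /m/ at 6 rightward: 7 /i/ → [+nasal]; 8 /m/ is itself a trigger — this domain ends here.
From /m/ at 6 leftward: 5 /t/ blocks.
From /m/ at 8 rightward: 9 /z/ transparent; 10 /u/ → [+nasal]; 11 /i/ → [+nasal]; 12 /i/ → [+nasal]; 13 /z/ transparent; 14 /v/ transparent; 15 /t/ blocks.
From /m/ at 8 leftward: 7 /i/ → [+nasal]; 6 /m/ is itself a trigger — this domain ends here.
Targets with no active source: positions 2 16 stay [-nasal].
[+nasal] positions on the surface: 6 7 8 10 11 12.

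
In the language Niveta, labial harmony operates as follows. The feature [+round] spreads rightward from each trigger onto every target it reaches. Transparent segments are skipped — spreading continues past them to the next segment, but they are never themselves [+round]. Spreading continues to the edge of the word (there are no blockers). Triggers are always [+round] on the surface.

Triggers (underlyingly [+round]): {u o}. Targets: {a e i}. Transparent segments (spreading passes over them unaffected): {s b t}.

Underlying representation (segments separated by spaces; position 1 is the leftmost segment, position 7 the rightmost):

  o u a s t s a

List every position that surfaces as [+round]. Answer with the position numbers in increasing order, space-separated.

1 2 3 7

From /o/ at 1 rightward: 2 /u/ is itself a trigger — this domain ends here.
From /u/ at 2 rightward: 3 /a/ → [+round]; 4 /s/ transparent; 5 /t/ transparent; 6 /s/ transparent; 7 /a/ → [+round]; word edge.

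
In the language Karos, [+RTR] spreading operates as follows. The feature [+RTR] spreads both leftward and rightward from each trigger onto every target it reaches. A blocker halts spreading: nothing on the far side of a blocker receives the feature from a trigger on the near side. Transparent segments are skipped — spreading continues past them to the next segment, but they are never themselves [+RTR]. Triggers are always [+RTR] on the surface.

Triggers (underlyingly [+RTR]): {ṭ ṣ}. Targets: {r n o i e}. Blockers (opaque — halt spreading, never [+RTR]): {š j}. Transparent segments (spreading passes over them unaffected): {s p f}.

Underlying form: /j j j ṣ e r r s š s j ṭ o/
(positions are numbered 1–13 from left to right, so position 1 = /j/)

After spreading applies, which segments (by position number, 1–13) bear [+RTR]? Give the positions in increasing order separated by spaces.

4 5 6 7 12 13

From /ṣ/ at 4 rightward: 5 /e/ → [+RTR]; 6 /r/ → [+RTR]; 7 /r/ → [+RTR]; 8 /s/ transparent; 9 /š/ blocks.
From /ṣ/ at 4 leftward: 3 /j/ blocks.
From /ṭ/ at 12 rightward: 13 /o/ → [+RTR]; word edge.
From /ṭ/ at 12 leftward: 11 /j/ blocks.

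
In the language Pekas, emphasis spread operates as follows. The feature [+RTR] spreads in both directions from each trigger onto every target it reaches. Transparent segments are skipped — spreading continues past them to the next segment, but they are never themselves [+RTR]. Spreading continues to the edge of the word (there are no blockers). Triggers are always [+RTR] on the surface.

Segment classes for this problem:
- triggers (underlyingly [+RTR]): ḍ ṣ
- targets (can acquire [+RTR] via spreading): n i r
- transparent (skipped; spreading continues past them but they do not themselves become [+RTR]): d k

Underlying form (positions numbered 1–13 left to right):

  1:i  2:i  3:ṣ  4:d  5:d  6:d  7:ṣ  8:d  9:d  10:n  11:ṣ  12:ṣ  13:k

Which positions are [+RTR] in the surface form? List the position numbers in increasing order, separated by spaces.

From /ṣ/ at 3 rightward: 4 /d/ transparent; 5 /d/ transparent; 6 /d/ transparent; 7 /ṣ/ is itself a trigger — this domain ends here.
From /ṣ/ at 3 leftward: 2 /i/ → [+RTR]; 1 /i/ → [+RTR]; word edge.
From /ṣ/ at 7 rightward: 8 /d/ transparent; 9 /d/ transparent; 10 /n/ → [+RTR]; 11 /ṣ/ is itself a trigger — this domain ends here.
From /ṣ/ at 7 leftward: 6 /d/ transparent; 5 /d/ transparent; 4 /d/ transparent; 3 /ṣ/ is itself a trigger — this domain ends here.
From /ṣ/ at 11 rightward: 12 /ṣ/ is itself a trigger — this domain ends here.
From /ṣ/ at 11 leftward: 10 /n/ → [+RTR]; 9 /d/ transparent; 8 /d/ transparent; 7 /ṣ/ is itself a trigger — this domain ends here.
From /ṣ/ at 12 rightward: 13 /k/ transparent; word edge.
From /ṣ/ at 12 leftward: 11 /ṣ/ is itself a trigger — this domain ends here.

1 2 3 7 10 11 12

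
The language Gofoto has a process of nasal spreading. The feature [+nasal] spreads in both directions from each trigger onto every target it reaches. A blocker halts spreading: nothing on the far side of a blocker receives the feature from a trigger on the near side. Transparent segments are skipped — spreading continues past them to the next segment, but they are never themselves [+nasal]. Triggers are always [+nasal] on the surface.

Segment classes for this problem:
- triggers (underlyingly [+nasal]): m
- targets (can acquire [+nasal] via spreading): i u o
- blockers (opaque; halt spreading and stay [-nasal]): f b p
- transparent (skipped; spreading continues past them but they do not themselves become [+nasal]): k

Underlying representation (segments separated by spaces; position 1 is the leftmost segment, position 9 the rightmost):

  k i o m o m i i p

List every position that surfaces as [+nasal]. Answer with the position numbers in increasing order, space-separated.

2 3 4 5 6 7 8

From /m/ at 4 rightward: 5 /o/ → [+nasal]; 6 /m/ is itself a trigger — this domain ends here.
From /m/ at 4 leftward: 3 /o/ → [+nasal]; 2 /i/ → [+nasal]; 1 /k/ transparent; word edge.
From /m/ at 6 rightward: 7 /i/ → [+nasal]; 8 /i/ → [+nasal]; 9 /p/ blocks.
From /m/ at 6 leftward: 5 /o/ → [+nasal]; 4 /m/ is itself a trigger — this domain ends here.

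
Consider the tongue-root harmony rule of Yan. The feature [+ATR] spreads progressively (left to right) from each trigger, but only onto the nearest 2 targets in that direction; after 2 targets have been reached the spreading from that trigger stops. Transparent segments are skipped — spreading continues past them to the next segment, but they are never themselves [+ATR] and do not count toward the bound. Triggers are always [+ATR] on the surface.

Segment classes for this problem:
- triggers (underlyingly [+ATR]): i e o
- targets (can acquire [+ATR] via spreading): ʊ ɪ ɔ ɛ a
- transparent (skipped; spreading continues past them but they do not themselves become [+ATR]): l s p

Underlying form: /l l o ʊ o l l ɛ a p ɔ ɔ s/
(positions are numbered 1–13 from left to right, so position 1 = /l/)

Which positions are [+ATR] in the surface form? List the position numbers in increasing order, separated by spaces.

From /o/ at 3 rightward: 4 /ʊ/ → [+ATR]; 5 /o/ is itself a trigger — this domain ends here.
From /o/ at 5 rightward: 6 /l/ transparent; 7 /l/ transparent; 8 /ɛ/ → [+ATR]; 9 /a/ → [+ATR]; bound reached.
Targets with no active source: positions 11 12 stay [-ATR].

3 4 5 8 9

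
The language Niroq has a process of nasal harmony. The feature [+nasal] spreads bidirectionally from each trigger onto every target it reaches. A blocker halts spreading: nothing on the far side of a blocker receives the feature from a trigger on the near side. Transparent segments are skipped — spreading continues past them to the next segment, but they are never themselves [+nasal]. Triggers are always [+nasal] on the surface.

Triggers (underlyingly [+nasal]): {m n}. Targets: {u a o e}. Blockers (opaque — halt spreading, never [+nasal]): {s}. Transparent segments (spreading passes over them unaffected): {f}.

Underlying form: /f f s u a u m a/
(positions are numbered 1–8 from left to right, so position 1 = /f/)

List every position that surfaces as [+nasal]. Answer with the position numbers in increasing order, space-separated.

4 5 6 7 8

From /m/ at 7 rightward: 8 /a/ → [+nasal]; word edge.
From /m/ at 7 leftward: 6 /u/ → [+nasal]; 5 /a/ → [+nasal]; 4 /u/ → [+nasal]; 3 /s/ blocks.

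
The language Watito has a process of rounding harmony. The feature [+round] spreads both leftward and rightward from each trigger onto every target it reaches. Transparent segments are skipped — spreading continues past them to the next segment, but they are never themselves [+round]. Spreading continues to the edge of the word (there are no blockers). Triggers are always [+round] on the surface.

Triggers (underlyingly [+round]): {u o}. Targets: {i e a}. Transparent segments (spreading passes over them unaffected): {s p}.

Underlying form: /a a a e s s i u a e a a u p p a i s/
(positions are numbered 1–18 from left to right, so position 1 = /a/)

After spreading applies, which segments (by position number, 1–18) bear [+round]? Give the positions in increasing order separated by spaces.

From /u/ at 8 rightward: 9 /a/ → [+round]; 10 /e/ → [+round]; 11 /a/ → [+round]; 12 /a/ → [+round]; 13 /u/ is itself a trigger — this domain ends here.
From /u/ at 8 leftward: 7 /i/ → [+round]; 6 /s/ transparent; 5 /s/ transparent; 4 /e/ → [+round]; 3 /a/ → [+round]; 2 /a/ → [+round]; 1 /a/ → [+round]; word edge.
From /u/ at 13 rightward: 14 /p/ transparent; 15 /p/ transparent; 16 /a/ → [+round]; 17 /i/ → [+round]; 18 /s/ transparent; word edge.
From /u/ at 13 leftward: 12 /a/ → [+round]; 11 /a/ → [+round]; 10 /e/ → [+round]; 9 /a/ → [+round]; 8 /u/ is itself a trigger — this domain ends here.

1 2 3 4 7 8 9 10 11 12 13 16 17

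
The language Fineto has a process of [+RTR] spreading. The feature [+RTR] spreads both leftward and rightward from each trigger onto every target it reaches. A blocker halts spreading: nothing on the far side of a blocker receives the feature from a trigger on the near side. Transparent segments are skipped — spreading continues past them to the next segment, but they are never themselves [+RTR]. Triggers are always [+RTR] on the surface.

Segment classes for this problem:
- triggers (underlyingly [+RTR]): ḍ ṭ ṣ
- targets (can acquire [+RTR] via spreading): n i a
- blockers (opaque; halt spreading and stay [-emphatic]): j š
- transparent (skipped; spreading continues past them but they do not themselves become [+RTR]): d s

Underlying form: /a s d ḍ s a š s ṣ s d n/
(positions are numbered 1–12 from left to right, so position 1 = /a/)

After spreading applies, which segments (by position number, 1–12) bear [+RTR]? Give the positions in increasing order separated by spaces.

From /ḍ/ at 4 rightward: 5 /s/ transparent; 6 /a/ → [+RTR]; 7 /š/ blocks.
From /ḍ/ at 4 leftward: 3 /d/ transparent; 2 /s/ transparent; 1 /a/ → [+RTR]; word edge.
From /ṣ/ at 9 rightward: 10 /s/ transparent; 11 /d/ transparent; 12 /n/ → [+RTR]; word edge.
From /ṣ/ at 9 leftward: 8 /s/ transparent; 7 /š/ blocks.

1 4 6 9 12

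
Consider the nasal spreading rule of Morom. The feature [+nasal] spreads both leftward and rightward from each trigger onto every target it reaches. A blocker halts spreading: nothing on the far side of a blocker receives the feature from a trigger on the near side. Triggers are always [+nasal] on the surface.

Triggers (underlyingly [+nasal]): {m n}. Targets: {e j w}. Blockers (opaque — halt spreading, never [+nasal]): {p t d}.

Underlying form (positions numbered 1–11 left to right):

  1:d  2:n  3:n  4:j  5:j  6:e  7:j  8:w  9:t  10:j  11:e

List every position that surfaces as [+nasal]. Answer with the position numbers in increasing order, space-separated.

From /n/ at 2 rightward: 3 /n/ is itself a trigger — this domain ends here.
From /n/ at 2 leftward: 1 /d/ blocks.
From /n/ at 3 rightward: 4 /j/ → [+nasal]; 5 /j/ → [+nasal]; 6 /e/ → [+nasal]; 7 /j/ → [+nasal]; 8 /w/ → [+nasal]; 9 /t/ blocks.
From /n/ at 3 leftward: 2 /n/ is itself a trigger — this domain ends here.
Targets with no active source: positions 10 11 stay [-nasal].

2 3 4 5 6 7 8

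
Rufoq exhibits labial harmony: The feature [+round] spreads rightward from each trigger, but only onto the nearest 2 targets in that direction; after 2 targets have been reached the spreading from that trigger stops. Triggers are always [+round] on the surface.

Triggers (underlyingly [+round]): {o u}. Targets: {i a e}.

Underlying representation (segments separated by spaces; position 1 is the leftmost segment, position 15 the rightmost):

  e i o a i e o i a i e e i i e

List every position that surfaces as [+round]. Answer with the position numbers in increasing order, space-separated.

From /o/ at 3 rightward: 4 /a/ → [+round]; 5 /i/ → [+round]; bound reached.
From /o/ at 7 rightward: 8 /i/ → [+round]; 9 /a/ → [+round]; bound reached.
Targets with no active source: positions 1 2 6 10 11 12 13 14 15 stay [-round].

3 4 5 7 8 9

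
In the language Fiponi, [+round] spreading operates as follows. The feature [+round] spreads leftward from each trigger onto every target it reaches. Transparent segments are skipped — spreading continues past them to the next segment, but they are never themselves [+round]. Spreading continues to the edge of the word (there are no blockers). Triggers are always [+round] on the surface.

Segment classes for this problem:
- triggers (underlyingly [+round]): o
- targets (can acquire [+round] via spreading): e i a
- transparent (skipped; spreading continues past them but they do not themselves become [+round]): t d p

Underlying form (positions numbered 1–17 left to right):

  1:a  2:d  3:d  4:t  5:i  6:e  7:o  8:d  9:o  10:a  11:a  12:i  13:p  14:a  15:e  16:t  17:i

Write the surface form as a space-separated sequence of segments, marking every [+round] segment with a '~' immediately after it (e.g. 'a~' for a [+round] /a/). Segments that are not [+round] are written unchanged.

a~ d d t i~ e~ o~ d o~ a a i p a e t i

From /o/ at 7 leftward: 6 /e/ → [+round]; 5 /i/ → [+round]; 4 /t/ transparent; 3 /d/ transparent; 2 /d/ transparent; 1 /a/ → [+round]; word edge.
From /o/ at 9 leftward: 8 /d/ transparent; 7 /o/ is itself a trigger — this domain ends here.
Targets with no active source: positions 10 11 12 14 15 17 stay [-round].
[+round] positions on the surface: 1 5 6 7 9.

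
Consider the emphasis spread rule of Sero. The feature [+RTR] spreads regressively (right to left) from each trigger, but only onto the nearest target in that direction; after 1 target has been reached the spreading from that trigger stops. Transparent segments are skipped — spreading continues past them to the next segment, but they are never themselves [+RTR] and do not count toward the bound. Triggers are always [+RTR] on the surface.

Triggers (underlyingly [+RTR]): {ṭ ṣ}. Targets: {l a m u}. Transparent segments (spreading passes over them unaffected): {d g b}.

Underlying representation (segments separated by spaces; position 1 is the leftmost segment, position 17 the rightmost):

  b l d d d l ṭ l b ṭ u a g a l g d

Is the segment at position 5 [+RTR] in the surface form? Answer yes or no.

no

From /ṭ/ at 7 leftward: 6 /l/ → [+RTR]; bound reached.
From /ṭ/ at 10 leftward: 9 /b/ transparent; 8 /l/ → [+RTR]; bound reached.
Targets with no active source: positions 2 11 12 14 15 stay [-emphatic].
[+RTR] positions on the surface: 6 7 8 10.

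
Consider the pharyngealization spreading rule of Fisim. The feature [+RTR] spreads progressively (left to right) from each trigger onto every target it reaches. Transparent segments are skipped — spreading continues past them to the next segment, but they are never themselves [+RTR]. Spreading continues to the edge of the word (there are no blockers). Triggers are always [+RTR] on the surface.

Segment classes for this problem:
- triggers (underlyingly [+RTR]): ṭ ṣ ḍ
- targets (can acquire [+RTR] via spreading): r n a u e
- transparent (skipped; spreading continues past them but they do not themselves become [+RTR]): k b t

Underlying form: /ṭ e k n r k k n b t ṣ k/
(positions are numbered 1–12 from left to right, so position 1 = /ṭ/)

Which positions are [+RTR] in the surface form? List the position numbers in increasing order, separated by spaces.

From /ṭ/ at 1 rightward: 2 /e/ → [+RTR]; 3 /k/ transparent; 4 /n/ → [+RTR]; 5 /r/ → [+RTR]; 6 /k/ transparent; 7 /k/ transparent; 8 /n/ → [+RTR]; 9 /b/ transparent; 10 /t/ transparent; 11 /ṣ/ is itself a trigger — this domain ends here.
From /ṣ/ at 11 rightward: 12 /k/ transparent; word edge.

1 2 4 5 8 11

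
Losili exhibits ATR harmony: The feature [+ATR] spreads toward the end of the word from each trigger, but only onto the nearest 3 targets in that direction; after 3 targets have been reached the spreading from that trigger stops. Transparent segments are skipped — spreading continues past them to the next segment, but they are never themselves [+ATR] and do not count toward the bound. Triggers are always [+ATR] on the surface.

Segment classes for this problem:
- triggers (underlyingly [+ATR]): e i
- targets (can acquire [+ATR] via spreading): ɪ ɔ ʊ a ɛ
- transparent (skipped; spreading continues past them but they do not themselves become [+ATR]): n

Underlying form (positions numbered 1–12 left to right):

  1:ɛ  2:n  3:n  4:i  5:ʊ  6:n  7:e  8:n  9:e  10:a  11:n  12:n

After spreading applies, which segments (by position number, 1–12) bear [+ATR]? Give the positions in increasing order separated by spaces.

From /i/ at 4 rightward: 5 /ʊ/ → [+ATR]; 6 /n/ transparent; 7 /e/ is itself a trigger — this domain ends here.
From /e/ at 7 rightward: 8 /n/ transparent; 9 /e/ is itself a trigger — this domain ends here.
From /e/ at 9 rightward: 10 /a/ → [+ATR]; 11 /n/ transparent; 12 /n/ transparent; word edge.
Target with no active source: position 1 stays [-ATR].

4 5 7 9 10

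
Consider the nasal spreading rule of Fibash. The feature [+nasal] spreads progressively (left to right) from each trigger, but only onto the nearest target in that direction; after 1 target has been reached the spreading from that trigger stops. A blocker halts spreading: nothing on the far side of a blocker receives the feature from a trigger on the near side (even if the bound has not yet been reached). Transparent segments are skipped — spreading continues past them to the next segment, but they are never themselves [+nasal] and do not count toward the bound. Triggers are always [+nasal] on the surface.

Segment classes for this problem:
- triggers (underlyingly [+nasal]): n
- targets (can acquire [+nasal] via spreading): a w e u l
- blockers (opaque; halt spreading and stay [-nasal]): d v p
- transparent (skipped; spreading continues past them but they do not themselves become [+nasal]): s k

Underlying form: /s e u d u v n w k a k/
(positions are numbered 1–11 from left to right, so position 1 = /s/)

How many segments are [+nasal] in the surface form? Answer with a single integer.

2

From /n/ at 7 rightward: 8 /w/ → [+nasal]; bound reached.
Targets with no active source: positions 2 3 5 10 stay [-nasal].
[+nasal] positions on the surface: 7 8.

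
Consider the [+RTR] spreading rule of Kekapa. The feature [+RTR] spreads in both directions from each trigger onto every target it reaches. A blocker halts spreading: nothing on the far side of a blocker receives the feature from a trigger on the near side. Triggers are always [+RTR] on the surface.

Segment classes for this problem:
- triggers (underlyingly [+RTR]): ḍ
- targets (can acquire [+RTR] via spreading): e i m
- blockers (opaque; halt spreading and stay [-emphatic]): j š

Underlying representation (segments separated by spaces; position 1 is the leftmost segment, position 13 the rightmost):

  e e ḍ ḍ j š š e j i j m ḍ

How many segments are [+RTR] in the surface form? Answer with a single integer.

From /ḍ/ at 3 rightward: 4 /ḍ/ is itself a trigger — this domain ends here.
From /ḍ/ at 3 leftward: 2 /e/ → [+RTR]; 1 /e/ → [+RTR]; word edge.
From /ḍ/ at 4 rightward: 5 /j/ blocks.
From /ḍ/ at 4 leftward: 3 /ḍ/ is itself a trigger — this domain ends here.
From /ḍ/ at 13 rightward: word edge.
From /ḍ/ at 13 leftward: 12 /m/ → [+RTR]; 11 /j/ blocks.
Targets with no active source: positions 8 10 stay [-emphatic].
[+RTR] positions on the surface: 1 2 3 4 12 13.

6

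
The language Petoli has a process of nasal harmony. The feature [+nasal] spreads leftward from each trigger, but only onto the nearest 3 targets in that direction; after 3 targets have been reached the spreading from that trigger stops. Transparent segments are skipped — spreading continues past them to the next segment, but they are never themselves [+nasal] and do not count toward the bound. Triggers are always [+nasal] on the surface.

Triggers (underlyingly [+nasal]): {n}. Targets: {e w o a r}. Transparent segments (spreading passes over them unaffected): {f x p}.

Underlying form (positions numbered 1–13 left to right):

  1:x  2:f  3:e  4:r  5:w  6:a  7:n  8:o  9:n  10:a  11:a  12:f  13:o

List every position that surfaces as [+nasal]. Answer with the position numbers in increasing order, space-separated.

From /n/ at 7 leftward: 6 /a/ → [+nasal]; 5 /w/ → [+nasal]; 4 /r/ → [+nasal]; bound reached.
From /n/ at 9 leftward: 8 /o/ → [+nasal]; 7 /n/ is itself a trigger — this domain ends here.
Targets with no active source: positions 3 10 11 13 stay [-nasal].

4 5 6 7 8 9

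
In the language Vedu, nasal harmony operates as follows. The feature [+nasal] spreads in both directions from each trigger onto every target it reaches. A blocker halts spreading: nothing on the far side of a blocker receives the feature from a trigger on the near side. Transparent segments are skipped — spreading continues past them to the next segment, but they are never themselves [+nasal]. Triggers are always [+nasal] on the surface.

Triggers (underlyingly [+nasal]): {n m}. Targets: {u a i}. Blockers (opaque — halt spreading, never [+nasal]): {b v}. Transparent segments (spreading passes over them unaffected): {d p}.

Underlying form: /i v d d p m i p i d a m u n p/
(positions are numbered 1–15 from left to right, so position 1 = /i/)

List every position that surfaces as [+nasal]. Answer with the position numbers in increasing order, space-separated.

6 7 9 11 12 13 14

From /m/ at 6 rightward: 7 /i/ → [+nasal]; 8 /p/ transparent; 9 /i/ → [+nasal]; 10 /d/ transparent; 11 /a/ → [+nasal]; 12 /m/ is itself a trigger — this domain ends here.
From /m/ at 6 leftward: 5 /p/ transparent; 4 /d/ transparent; 3 /d/ transparent; 2 /v/ blocks.
From /m/ at 12 rightward: 13 /u/ → [+nasal]; 14 /n/ is itself a trigger — this domain ends here.
From /m/ at 12 leftward: 11 /a/ → [+nasal]; 10 /d/ transparent; 9 /i/ → [+nasal]; 8 /p/ transparent; 7 /i/ → [+nasal]; 6 /m/ is itself a trigger — this domain ends here.
From /n/ at 14 rightward: 15 /p/ transparent; word edge.
From /n/ at 14 leftward: 13 /u/ → [+nasal]; 12 /m/ is itself a trigger — this domain ends here.
Target with no active source: position 1 stays [-nasal].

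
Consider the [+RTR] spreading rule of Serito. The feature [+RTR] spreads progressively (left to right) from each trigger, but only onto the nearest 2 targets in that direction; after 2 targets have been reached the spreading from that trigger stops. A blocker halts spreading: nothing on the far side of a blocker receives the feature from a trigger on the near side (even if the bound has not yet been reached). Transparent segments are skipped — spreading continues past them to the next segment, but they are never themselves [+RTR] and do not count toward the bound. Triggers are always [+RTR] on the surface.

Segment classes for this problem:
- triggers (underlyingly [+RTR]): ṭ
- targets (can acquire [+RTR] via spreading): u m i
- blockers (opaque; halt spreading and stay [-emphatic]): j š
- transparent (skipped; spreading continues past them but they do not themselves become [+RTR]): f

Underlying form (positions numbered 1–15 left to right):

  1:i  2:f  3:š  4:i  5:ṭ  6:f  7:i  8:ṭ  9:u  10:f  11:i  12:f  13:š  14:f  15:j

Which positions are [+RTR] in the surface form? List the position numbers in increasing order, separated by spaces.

5 7 8 9 11

From /ṭ/ at 5 rightward: 6 /f/ transparent; 7 /i/ → [+RTR]; 8 /ṭ/ is itself a trigger — this domain ends here.
From /ṭ/ at 8 rightward: 9 /u/ → [+RTR]; 10 /f/ transparent; 11 /i/ → [+RTR]; bound reached.
Targets with no active source: positions 1 4 stay [-emphatic].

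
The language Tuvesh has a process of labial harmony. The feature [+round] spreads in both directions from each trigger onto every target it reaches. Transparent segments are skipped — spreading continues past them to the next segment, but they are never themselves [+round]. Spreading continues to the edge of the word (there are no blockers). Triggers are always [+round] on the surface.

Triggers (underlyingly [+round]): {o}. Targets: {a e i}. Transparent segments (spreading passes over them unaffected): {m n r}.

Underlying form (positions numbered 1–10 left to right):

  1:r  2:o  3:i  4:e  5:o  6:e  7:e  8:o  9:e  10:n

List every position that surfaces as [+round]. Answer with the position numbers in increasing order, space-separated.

From /o/ at 2 rightward: 3 /i/ → [+round]; 4 /e/ → [+round]; 5 /o/ is itself a trigger — this domain ends here.
From /o/ at 2 leftward: 1 /r/ transparent; word edge.
From /o/ at 5 rightward: 6 /e/ → [+round]; 7 /e/ → [+round]; 8 /o/ is itself a trigger — this domain ends here.
From /o/ at 5 leftward: 4 /e/ → [+round]; 3 /i/ → [+round]; 2 /o/ is itself a trigger — this domain ends here.
From /o/ at 8 rightward: 9 /e/ → [+round]; 10 /n/ transparent; word edge.
From /o/ at 8 leftward: 7 /e/ → [+round]; 6 /e/ → [+round]; 5 /o/ is itself a trigger — this domain ends here.

2 3 4 5 6 7 8 9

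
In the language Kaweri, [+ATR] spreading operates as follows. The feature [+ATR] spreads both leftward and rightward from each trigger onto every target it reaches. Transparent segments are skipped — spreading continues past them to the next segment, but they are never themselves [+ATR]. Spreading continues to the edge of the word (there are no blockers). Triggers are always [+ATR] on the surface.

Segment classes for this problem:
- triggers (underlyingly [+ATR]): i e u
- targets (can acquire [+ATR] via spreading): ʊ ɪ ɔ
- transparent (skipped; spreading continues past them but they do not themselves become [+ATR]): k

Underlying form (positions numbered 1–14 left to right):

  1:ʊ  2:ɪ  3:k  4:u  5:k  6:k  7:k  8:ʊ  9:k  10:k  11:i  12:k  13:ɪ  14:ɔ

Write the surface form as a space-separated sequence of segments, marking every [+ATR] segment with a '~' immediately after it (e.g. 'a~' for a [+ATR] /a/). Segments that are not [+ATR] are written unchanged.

From /u/ at 4 rightward: 5 /k/ transparent; 6 /k/ transparent; 7 /k/ transparent; 8 /ʊ/ → [+ATR]; 9 /k/ transparent; 10 /k/ transparent; 11 /i/ is itself a trigger — this domain ends here.
From /u/ at 4 leftward: 3 /k/ transparent; 2 /ɪ/ → [+ATR]; 1 /ʊ/ → [+ATR]; word edge.
From /i/ at 11 rightward: 12 /k/ transparent; 13 /ɪ/ → [+ATR]; 14 /ɔ/ → [+ATR]; word edge.
From /i/ at 11 leftward: 10 /k/ transparent; 9 /k/ transparent; 8 /ʊ/ → [+ATR]; 7 /k/ transparent; 6 /k/ transparent; 5 /k/ transparent; 4 /u/ is itself a trigger — this domain ends here.
[+ATR] positions on the surface: 1 2 4 8 11 13 14.

ʊ~ ɪ~ k u~ k k k ʊ~ k k i~ k ɪ~ ɔ~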